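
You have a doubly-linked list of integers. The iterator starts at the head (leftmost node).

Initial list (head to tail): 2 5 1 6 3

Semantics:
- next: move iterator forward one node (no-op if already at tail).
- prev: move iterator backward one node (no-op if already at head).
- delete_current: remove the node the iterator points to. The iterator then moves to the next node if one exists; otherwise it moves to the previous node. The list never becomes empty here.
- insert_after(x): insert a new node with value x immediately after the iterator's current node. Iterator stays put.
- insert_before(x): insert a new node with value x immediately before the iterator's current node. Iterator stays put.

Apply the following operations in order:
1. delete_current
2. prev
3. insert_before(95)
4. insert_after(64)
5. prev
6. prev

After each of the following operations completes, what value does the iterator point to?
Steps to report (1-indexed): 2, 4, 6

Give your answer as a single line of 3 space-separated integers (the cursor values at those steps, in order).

After 1 (delete_current): list=[5, 1, 6, 3] cursor@5
After 2 (prev): list=[5, 1, 6, 3] cursor@5
After 3 (insert_before(95)): list=[95, 5, 1, 6, 3] cursor@5
After 4 (insert_after(64)): list=[95, 5, 64, 1, 6, 3] cursor@5
After 5 (prev): list=[95, 5, 64, 1, 6, 3] cursor@95
After 6 (prev): list=[95, 5, 64, 1, 6, 3] cursor@95

Answer: 5 5 95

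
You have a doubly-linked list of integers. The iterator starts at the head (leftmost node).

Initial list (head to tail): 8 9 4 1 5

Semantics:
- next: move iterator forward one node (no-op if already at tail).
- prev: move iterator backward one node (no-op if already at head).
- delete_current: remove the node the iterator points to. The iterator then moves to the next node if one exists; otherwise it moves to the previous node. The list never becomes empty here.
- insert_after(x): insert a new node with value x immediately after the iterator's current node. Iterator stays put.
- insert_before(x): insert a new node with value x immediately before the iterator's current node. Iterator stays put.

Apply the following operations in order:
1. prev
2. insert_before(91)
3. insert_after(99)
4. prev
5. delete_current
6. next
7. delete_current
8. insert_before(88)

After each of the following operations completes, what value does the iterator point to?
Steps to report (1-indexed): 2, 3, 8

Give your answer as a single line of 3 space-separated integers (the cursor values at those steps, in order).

Answer: 8 8 9

Derivation:
After 1 (prev): list=[8, 9, 4, 1, 5] cursor@8
After 2 (insert_before(91)): list=[91, 8, 9, 4, 1, 5] cursor@8
After 3 (insert_after(99)): list=[91, 8, 99, 9, 4, 1, 5] cursor@8
After 4 (prev): list=[91, 8, 99, 9, 4, 1, 5] cursor@91
After 5 (delete_current): list=[8, 99, 9, 4, 1, 5] cursor@8
After 6 (next): list=[8, 99, 9, 4, 1, 5] cursor@99
After 7 (delete_current): list=[8, 9, 4, 1, 5] cursor@9
After 8 (insert_before(88)): list=[8, 88, 9, 4, 1, 5] cursor@9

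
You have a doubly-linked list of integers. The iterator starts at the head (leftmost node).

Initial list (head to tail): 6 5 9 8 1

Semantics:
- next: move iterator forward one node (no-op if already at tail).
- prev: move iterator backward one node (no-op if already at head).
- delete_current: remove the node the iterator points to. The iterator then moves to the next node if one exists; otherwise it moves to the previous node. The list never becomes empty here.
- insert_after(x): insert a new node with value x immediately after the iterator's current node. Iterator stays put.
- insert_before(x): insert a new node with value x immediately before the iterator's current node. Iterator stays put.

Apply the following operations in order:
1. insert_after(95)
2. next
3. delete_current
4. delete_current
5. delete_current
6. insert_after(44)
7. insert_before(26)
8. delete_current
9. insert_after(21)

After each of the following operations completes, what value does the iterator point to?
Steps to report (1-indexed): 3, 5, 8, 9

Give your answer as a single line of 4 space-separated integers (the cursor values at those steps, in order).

After 1 (insert_after(95)): list=[6, 95, 5, 9, 8, 1] cursor@6
After 2 (next): list=[6, 95, 5, 9, 8, 1] cursor@95
After 3 (delete_current): list=[6, 5, 9, 8, 1] cursor@5
After 4 (delete_current): list=[6, 9, 8, 1] cursor@9
After 5 (delete_current): list=[6, 8, 1] cursor@8
After 6 (insert_after(44)): list=[6, 8, 44, 1] cursor@8
After 7 (insert_before(26)): list=[6, 26, 8, 44, 1] cursor@8
After 8 (delete_current): list=[6, 26, 44, 1] cursor@44
After 9 (insert_after(21)): list=[6, 26, 44, 21, 1] cursor@44

Answer: 5 8 44 44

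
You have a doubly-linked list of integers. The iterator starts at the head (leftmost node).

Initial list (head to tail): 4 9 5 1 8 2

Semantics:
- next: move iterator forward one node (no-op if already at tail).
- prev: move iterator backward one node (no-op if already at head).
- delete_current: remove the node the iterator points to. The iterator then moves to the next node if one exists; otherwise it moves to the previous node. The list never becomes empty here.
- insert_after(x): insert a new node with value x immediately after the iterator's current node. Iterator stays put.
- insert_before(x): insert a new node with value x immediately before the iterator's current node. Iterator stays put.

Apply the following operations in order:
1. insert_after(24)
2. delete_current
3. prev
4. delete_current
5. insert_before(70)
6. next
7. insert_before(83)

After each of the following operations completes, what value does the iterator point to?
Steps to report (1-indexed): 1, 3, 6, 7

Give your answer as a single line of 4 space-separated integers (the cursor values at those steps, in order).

After 1 (insert_after(24)): list=[4, 24, 9, 5, 1, 8, 2] cursor@4
After 2 (delete_current): list=[24, 9, 5, 1, 8, 2] cursor@24
After 3 (prev): list=[24, 9, 5, 1, 8, 2] cursor@24
After 4 (delete_current): list=[9, 5, 1, 8, 2] cursor@9
After 5 (insert_before(70)): list=[70, 9, 5, 1, 8, 2] cursor@9
After 6 (next): list=[70, 9, 5, 1, 8, 2] cursor@5
After 7 (insert_before(83)): list=[70, 9, 83, 5, 1, 8, 2] cursor@5

Answer: 4 24 5 5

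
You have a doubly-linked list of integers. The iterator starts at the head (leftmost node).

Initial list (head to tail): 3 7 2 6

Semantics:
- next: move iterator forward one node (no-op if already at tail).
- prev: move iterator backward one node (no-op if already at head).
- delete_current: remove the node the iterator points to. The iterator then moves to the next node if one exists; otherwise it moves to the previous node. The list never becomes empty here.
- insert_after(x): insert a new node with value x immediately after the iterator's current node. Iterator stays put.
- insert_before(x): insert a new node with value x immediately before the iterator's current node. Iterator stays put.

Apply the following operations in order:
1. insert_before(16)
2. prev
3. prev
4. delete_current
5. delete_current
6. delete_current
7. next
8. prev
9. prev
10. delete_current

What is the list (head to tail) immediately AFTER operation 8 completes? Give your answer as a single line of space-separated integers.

Answer: 2 6

Derivation:
After 1 (insert_before(16)): list=[16, 3, 7, 2, 6] cursor@3
After 2 (prev): list=[16, 3, 7, 2, 6] cursor@16
After 3 (prev): list=[16, 3, 7, 2, 6] cursor@16
After 4 (delete_current): list=[3, 7, 2, 6] cursor@3
After 5 (delete_current): list=[7, 2, 6] cursor@7
After 6 (delete_current): list=[2, 6] cursor@2
After 7 (next): list=[2, 6] cursor@6
After 8 (prev): list=[2, 6] cursor@2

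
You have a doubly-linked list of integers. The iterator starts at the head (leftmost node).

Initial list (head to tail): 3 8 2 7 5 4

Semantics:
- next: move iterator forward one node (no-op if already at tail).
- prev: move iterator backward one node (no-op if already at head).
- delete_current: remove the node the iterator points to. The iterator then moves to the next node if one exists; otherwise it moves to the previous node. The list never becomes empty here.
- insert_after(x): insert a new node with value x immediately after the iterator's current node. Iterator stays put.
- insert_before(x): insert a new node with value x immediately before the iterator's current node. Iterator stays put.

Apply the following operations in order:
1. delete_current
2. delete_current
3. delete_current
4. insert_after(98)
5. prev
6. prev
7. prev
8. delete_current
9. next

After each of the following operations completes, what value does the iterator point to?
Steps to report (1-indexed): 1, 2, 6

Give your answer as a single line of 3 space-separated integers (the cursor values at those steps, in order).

Answer: 8 2 7

Derivation:
After 1 (delete_current): list=[8, 2, 7, 5, 4] cursor@8
After 2 (delete_current): list=[2, 7, 5, 4] cursor@2
After 3 (delete_current): list=[7, 5, 4] cursor@7
After 4 (insert_after(98)): list=[7, 98, 5, 4] cursor@7
After 5 (prev): list=[7, 98, 5, 4] cursor@7
After 6 (prev): list=[7, 98, 5, 4] cursor@7
After 7 (prev): list=[7, 98, 5, 4] cursor@7
After 8 (delete_current): list=[98, 5, 4] cursor@98
After 9 (next): list=[98, 5, 4] cursor@5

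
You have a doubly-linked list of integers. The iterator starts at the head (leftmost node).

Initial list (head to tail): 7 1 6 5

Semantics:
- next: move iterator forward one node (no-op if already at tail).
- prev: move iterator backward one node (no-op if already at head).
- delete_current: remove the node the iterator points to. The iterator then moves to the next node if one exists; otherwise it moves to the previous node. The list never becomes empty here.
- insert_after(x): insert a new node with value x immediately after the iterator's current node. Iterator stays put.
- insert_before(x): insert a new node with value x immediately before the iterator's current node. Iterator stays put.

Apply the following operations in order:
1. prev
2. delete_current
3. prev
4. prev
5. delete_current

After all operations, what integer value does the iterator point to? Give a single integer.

After 1 (prev): list=[7, 1, 6, 5] cursor@7
After 2 (delete_current): list=[1, 6, 5] cursor@1
After 3 (prev): list=[1, 6, 5] cursor@1
After 4 (prev): list=[1, 6, 5] cursor@1
After 5 (delete_current): list=[6, 5] cursor@6

Answer: 6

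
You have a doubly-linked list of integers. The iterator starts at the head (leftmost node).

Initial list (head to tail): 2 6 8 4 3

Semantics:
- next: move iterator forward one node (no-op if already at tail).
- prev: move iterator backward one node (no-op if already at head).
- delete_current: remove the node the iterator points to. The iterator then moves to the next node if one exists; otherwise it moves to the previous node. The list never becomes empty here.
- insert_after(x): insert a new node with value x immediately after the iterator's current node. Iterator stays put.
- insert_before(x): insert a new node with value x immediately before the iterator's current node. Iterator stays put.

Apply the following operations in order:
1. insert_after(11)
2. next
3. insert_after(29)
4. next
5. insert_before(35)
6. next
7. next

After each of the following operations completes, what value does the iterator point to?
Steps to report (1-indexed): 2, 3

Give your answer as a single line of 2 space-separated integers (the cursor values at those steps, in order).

Answer: 11 11

Derivation:
After 1 (insert_after(11)): list=[2, 11, 6, 8, 4, 3] cursor@2
After 2 (next): list=[2, 11, 6, 8, 4, 3] cursor@11
After 3 (insert_after(29)): list=[2, 11, 29, 6, 8, 4, 3] cursor@11
After 4 (next): list=[2, 11, 29, 6, 8, 4, 3] cursor@29
After 5 (insert_before(35)): list=[2, 11, 35, 29, 6, 8, 4, 3] cursor@29
After 6 (next): list=[2, 11, 35, 29, 6, 8, 4, 3] cursor@6
After 7 (next): list=[2, 11, 35, 29, 6, 8, 4, 3] cursor@8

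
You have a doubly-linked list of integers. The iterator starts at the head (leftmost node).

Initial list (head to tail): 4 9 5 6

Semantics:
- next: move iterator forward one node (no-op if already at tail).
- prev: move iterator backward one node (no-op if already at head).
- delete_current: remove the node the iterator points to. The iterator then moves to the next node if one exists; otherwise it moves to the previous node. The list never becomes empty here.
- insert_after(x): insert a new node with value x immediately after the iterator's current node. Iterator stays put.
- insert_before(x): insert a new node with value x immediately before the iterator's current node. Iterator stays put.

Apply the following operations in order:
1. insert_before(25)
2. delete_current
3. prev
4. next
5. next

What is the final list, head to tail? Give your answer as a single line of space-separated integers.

Answer: 25 9 5 6

Derivation:
After 1 (insert_before(25)): list=[25, 4, 9, 5, 6] cursor@4
After 2 (delete_current): list=[25, 9, 5, 6] cursor@9
After 3 (prev): list=[25, 9, 5, 6] cursor@25
After 4 (next): list=[25, 9, 5, 6] cursor@9
After 5 (next): list=[25, 9, 5, 6] cursor@5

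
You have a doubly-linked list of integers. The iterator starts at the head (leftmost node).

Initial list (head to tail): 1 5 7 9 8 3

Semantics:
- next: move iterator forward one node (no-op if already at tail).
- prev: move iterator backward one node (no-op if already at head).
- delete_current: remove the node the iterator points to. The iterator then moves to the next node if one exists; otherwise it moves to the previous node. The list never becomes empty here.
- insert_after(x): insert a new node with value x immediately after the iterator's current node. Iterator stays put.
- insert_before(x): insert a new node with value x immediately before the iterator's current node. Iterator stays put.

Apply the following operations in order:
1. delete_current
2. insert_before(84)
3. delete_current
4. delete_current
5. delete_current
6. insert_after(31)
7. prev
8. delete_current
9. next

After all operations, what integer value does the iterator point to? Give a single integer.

After 1 (delete_current): list=[5, 7, 9, 8, 3] cursor@5
After 2 (insert_before(84)): list=[84, 5, 7, 9, 8, 3] cursor@5
After 3 (delete_current): list=[84, 7, 9, 8, 3] cursor@7
After 4 (delete_current): list=[84, 9, 8, 3] cursor@9
After 5 (delete_current): list=[84, 8, 3] cursor@8
After 6 (insert_after(31)): list=[84, 8, 31, 3] cursor@8
After 7 (prev): list=[84, 8, 31, 3] cursor@84
After 8 (delete_current): list=[8, 31, 3] cursor@8
After 9 (next): list=[8, 31, 3] cursor@31

Answer: 31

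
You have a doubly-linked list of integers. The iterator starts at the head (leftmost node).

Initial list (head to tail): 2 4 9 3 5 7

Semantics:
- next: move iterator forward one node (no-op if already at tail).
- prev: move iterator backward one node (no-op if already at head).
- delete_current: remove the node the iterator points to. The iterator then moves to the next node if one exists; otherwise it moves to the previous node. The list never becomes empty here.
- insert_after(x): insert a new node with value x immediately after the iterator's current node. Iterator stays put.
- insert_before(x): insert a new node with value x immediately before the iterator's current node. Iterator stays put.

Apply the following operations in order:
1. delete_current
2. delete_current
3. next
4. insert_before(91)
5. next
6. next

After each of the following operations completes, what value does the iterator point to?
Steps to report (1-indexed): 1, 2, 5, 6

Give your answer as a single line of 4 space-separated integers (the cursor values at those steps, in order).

After 1 (delete_current): list=[4, 9, 3, 5, 7] cursor@4
After 2 (delete_current): list=[9, 3, 5, 7] cursor@9
After 3 (next): list=[9, 3, 5, 7] cursor@3
After 4 (insert_before(91)): list=[9, 91, 3, 5, 7] cursor@3
After 5 (next): list=[9, 91, 3, 5, 7] cursor@5
After 6 (next): list=[9, 91, 3, 5, 7] cursor@7

Answer: 4 9 5 7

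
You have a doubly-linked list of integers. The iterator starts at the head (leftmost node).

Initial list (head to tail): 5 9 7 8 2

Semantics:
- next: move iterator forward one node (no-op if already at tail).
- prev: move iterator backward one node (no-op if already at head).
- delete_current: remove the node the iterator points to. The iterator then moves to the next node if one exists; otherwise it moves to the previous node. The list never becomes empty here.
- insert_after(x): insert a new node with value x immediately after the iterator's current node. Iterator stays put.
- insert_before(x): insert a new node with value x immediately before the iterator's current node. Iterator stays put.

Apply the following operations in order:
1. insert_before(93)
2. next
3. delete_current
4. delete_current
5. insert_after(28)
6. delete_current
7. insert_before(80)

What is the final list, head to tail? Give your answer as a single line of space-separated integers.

Answer: 93 5 80 28 2

Derivation:
After 1 (insert_before(93)): list=[93, 5, 9, 7, 8, 2] cursor@5
After 2 (next): list=[93, 5, 9, 7, 8, 2] cursor@9
After 3 (delete_current): list=[93, 5, 7, 8, 2] cursor@7
After 4 (delete_current): list=[93, 5, 8, 2] cursor@8
After 5 (insert_after(28)): list=[93, 5, 8, 28, 2] cursor@8
After 6 (delete_current): list=[93, 5, 28, 2] cursor@28
After 7 (insert_before(80)): list=[93, 5, 80, 28, 2] cursor@28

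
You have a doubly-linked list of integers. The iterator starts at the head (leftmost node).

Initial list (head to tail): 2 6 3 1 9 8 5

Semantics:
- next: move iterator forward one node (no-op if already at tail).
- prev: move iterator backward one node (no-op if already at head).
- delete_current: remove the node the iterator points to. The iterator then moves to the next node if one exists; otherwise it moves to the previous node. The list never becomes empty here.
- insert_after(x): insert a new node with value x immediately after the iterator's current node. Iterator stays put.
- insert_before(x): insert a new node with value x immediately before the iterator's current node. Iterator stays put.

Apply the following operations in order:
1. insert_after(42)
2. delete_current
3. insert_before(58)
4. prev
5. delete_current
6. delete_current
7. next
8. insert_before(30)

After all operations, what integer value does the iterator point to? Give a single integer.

Answer: 3

Derivation:
After 1 (insert_after(42)): list=[2, 42, 6, 3, 1, 9, 8, 5] cursor@2
After 2 (delete_current): list=[42, 6, 3, 1, 9, 8, 5] cursor@42
After 3 (insert_before(58)): list=[58, 42, 6, 3, 1, 9, 8, 5] cursor@42
After 4 (prev): list=[58, 42, 6, 3, 1, 9, 8, 5] cursor@58
After 5 (delete_current): list=[42, 6, 3, 1, 9, 8, 5] cursor@42
After 6 (delete_current): list=[6, 3, 1, 9, 8, 5] cursor@6
After 7 (next): list=[6, 3, 1, 9, 8, 5] cursor@3
After 8 (insert_before(30)): list=[6, 30, 3, 1, 9, 8, 5] cursor@3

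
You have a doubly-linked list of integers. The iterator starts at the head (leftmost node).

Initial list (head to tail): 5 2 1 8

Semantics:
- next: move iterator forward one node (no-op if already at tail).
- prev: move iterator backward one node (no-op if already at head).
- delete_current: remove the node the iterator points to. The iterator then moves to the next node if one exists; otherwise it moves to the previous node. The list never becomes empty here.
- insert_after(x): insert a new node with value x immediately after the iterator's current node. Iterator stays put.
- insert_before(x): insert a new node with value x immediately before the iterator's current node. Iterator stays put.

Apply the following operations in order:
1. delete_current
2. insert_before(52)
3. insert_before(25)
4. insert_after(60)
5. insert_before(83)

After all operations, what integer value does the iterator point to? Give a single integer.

After 1 (delete_current): list=[2, 1, 8] cursor@2
After 2 (insert_before(52)): list=[52, 2, 1, 8] cursor@2
After 3 (insert_before(25)): list=[52, 25, 2, 1, 8] cursor@2
After 4 (insert_after(60)): list=[52, 25, 2, 60, 1, 8] cursor@2
After 5 (insert_before(83)): list=[52, 25, 83, 2, 60, 1, 8] cursor@2

Answer: 2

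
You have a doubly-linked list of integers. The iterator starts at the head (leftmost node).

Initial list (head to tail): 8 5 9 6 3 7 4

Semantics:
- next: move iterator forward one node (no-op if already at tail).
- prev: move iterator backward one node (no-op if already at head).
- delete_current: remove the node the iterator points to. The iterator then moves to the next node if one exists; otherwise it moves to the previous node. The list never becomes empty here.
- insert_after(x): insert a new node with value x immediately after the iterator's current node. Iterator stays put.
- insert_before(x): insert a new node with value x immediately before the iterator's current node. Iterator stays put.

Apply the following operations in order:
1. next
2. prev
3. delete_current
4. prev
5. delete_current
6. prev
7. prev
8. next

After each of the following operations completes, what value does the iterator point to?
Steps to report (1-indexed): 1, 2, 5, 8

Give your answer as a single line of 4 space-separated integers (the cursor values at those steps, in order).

Answer: 5 8 9 6

Derivation:
After 1 (next): list=[8, 5, 9, 6, 3, 7, 4] cursor@5
After 2 (prev): list=[8, 5, 9, 6, 3, 7, 4] cursor@8
After 3 (delete_current): list=[5, 9, 6, 3, 7, 4] cursor@5
After 4 (prev): list=[5, 9, 6, 3, 7, 4] cursor@5
After 5 (delete_current): list=[9, 6, 3, 7, 4] cursor@9
After 6 (prev): list=[9, 6, 3, 7, 4] cursor@9
After 7 (prev): list=[9, 6, 3, 7, 4] cursor@9
After 8 (next): list=[9, 6, 3, 7, 4] cursor@6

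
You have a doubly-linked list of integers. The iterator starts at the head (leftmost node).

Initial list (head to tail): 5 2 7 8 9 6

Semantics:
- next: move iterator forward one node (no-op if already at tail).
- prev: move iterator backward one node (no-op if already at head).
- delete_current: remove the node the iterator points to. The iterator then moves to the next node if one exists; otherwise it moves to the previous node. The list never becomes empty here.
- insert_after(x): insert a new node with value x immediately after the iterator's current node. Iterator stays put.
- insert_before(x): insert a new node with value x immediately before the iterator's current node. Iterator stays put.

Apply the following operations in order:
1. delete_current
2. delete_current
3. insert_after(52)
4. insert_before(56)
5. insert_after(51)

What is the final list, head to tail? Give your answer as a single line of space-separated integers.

Answer: 56 7 51 52 8 9 6

Derivation:
After 1 (delete_current): list=[2, 7, 8, 9, 6] cursor@2
After 2 (delete_current): list=[7, 8, 9, 6] cursor@7
After 3 (insert_after(52)): list=[7, 52, 8, 9, 6] cursor@7
After 4 (insert_before(56)): list=[56, 7, 52, 8, 9, 6] cursor@7
After 5 (insert_after(51)): list=[56, 7, 51, 52, 8, 9, 6] cursor@7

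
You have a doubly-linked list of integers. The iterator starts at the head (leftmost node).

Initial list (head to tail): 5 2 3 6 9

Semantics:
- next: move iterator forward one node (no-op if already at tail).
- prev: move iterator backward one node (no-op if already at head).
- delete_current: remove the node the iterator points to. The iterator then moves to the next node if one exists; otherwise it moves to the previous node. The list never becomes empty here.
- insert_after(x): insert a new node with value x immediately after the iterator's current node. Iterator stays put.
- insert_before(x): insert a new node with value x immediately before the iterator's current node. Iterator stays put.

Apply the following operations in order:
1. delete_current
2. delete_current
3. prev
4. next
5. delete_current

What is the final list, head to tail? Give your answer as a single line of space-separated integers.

After 1 (delete_current): list=[2, 3, 6, 9] cursor@2
After 2 (delete_current): list=[3, 6, 9] cursor@3
After 3 (prev): list=[3, 6, 9] cursor@3
After 4 (next): list=[3, 6, 9] cursor@6
After 5 (delete_current): list=[3, 9] cursor@9

Answer: 3 9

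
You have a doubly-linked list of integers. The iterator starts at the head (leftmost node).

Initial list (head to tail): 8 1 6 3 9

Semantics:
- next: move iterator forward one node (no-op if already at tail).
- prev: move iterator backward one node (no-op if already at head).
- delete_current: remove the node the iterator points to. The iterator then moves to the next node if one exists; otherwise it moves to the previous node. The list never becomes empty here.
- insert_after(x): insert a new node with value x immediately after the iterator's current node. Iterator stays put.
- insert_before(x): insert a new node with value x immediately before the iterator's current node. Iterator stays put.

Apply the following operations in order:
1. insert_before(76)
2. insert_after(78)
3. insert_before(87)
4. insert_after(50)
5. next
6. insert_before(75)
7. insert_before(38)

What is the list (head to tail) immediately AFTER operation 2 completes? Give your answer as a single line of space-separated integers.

After 1 (insert_before(76)): list=[76, 8, 1, 6, 3, 9] cursor@8
After 2 (insert_after(78)): list=[76, 8, 78, 1, 6, 3, 9] cursor@8

Answer: 76 8 78 1 6 3 9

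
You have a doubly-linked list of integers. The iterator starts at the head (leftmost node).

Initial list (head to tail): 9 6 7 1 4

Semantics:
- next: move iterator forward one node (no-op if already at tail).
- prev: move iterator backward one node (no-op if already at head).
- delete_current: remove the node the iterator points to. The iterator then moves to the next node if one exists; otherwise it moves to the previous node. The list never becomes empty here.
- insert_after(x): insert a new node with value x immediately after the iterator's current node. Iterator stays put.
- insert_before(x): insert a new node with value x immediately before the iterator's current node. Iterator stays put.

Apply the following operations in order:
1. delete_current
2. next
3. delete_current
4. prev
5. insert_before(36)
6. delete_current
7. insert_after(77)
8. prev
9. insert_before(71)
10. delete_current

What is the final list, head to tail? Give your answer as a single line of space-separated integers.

Answer: 71 1 77 4

Derivation:
After 1 (delete_current): list=[6, 7, 1, 4] cursor@6
After 2 (next): list=[6, 7, 1, 4] cursor@7
After 3 (delete_current): list=[6, 1, 4] cursor@1
After 4 (prev): list=[6, 1, 4] cursor@6
After 5 (insert_before(36)): list=[36, 6, 1, 4] cursor@6
After 6 (delete_current): list=[36, 1, 4] cursor@1
After 7 (insert_after(77)): list=[36, 1, 77, 4] cursor@1
After 8 (prev): list=[36, 1, 77, 4] cursor@36
After 9 (insert_before(71)): list=[71, 36, 1, 77, 4] cursor@36
After 10 (delete_current): list=[71, 1, 77, 4] cursor@1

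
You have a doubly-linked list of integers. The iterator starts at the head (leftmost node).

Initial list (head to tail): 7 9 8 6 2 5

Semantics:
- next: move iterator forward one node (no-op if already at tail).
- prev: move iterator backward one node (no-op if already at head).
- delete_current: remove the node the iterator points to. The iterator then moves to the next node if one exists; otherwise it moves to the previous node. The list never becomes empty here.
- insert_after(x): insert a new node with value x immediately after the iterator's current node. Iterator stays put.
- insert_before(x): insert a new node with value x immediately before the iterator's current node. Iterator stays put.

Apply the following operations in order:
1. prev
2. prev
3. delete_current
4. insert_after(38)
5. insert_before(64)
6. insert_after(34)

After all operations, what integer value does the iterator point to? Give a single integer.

After 1 (prev): list=[7, 9, 8, 6, 2, 5] cursor@7
After 2 (prev): list=[7, 9, 8, 6, 2, 5] cursor@7
After 3 (delete_current): list=[9, 8, 6, 2, 5] cursor@9
After 4 (insert_after(38)): list=[9, 38, 8, 6, 2, 5] cursor@9
After 5 (insert_before(64)): list=[64, 9, 38, 8, 6, 2, 5] cursor@9
After 6 (insert_after(34)): list=[64, 9, 34, 38, 8, 6, 2, 5] cursor@9

Answer: 9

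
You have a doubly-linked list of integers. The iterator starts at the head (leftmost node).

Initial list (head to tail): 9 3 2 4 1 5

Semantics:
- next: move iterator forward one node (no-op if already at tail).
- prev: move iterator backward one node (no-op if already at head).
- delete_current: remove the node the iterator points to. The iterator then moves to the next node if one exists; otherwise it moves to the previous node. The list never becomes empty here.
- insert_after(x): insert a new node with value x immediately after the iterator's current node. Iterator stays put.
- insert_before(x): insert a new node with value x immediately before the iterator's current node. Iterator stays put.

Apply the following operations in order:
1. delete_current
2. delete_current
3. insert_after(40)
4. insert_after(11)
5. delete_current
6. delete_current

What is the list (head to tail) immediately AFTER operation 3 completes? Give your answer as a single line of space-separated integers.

After 1 (delete_current): list=[3, 2, 4, 1, 5] cursor@3
After 2 (delete_current): list=[2, 4, 1, 5] cursor@2
After 3 (insert_after(40)): list=[2, 40, 4, 1, 5] cursor@2

Answer: 2 40 4 1 5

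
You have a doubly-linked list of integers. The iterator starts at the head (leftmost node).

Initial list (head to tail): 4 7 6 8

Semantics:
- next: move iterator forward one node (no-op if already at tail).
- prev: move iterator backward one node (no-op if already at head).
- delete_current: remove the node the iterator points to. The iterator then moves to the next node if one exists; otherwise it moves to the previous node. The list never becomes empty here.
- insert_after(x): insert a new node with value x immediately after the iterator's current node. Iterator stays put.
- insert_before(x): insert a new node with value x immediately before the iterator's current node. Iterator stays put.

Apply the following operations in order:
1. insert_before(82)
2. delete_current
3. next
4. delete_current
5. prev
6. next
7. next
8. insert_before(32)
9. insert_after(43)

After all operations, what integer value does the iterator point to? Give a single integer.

After 1 (insert_before(82)): list=[82, 4, 7, 6, 8] cursor@4
After 2 (delete_current): list=[82, 7, 6, 8] cursor@7
After 3 (next): list=[82, 7, 6, 8] cursor@6
After 4 (delete_current): list=[82, 7, 8] cursor@8
After 5 (prev): list=[82, 7, 8] cursor@7
After 6 (next): list=[82, 7, 8] cursor@8
After 7 (next): list=[82, 7, 8] cursor@8
After 8 (insert_before(32)): list=[82, 7, 32, 8] cursor@8
After 9 (insert_after(43)): list=[82, 7, 32, 8, 43] cursor@8

Answer: 8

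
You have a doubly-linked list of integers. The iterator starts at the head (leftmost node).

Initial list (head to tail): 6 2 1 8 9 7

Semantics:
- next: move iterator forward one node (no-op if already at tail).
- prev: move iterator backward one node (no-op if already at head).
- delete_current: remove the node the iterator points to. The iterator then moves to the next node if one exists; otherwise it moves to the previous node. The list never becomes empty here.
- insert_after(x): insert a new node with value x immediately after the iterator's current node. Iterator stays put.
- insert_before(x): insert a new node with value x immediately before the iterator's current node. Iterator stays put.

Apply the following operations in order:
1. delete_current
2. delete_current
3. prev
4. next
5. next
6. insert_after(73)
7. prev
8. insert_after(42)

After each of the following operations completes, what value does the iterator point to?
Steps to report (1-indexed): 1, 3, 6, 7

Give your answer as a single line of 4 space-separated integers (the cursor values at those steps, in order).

After 1 (delete_current): list=[2, 1, 8, 9, 7] cursor@2
After 2 (delete_current): list=[1, 8, 9, 7] cursor@1
After 3 (prev): list=[1, 8, 9, 7] cursor@1
After 4 (next): list=[1, 8, 9, 7] cursor@8
After 5 (next): list=[1, 8, 9, 7] cursor@9
After 6 (insert_after(73)): list=[1, 8, 9, 73, 7] cursor@9
After 7 (prev): list=[1, 8, 9, 73, 7] cursor@8
After 8 (insert_after(42)): list=[1, 8, 42, 9, 73, 7] cursor@8

Answer: 2 1 9 8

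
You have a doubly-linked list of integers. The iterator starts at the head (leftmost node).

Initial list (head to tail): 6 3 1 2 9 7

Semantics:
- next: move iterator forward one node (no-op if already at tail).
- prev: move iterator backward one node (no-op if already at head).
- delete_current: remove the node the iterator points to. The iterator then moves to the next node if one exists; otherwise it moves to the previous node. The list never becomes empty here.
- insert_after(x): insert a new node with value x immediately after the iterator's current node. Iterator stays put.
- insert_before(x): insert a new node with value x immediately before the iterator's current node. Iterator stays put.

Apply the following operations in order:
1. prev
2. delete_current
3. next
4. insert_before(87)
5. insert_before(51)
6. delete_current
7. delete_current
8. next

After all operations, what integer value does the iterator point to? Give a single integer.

After 1 (prev): list=[6, 3, 1, 2, 9, 7] cursor@6
After 2 (delete_current): list=[3, 1, 2, 9, 7] cursor@3
After 3 (next): list=[3, 1, 2, 9, 7] cursor@1
After 4 (insert_before(87)): list=[3, 87, 1, 2, 9, 7] cursor@1
After 5 (insert_before(51)): list=[3, 87, 51, 1, 2, 9, 7] cursor@1
After 6 (delete_current): list=[3, 87, 51, 2, 9, 7] cursor@2
After 7 (delete_current): list=[3, 87, 51, 9, 7] cursor@9
After 8 (next): list=[3, 87, 51, 9, 7] cursor@7

Answer: 7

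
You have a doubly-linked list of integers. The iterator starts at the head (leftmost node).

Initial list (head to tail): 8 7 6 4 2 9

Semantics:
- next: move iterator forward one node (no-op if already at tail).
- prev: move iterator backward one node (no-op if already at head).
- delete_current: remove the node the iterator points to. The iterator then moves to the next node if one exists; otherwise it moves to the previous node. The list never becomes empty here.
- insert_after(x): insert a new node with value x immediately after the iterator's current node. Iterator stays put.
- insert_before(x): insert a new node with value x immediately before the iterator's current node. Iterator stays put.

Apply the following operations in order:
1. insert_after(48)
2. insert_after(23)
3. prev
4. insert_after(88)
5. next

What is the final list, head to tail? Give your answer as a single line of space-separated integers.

Answer: 8 88 23 48 7 6 4 2 9

Derivation:
After 1 (insert_after(48)): list=[8, 48, 7, 6, 4, 2, 9] cursor@8
After 2 (insert_after(23)): list=[8, 23, 48, 7, 6, 4, 2, 9] cursor@8
After 3 (prev): list=[8, 23, 48, 7, 6, 4, 2, 9] cursor@8
After 4 (insert_after(88)): list=[8, 88, 23, 48, 7, 6, 4, 2, 9] cursor@8
After 5 (next): list=[8, 88, 23, 48, 7, 6, 4, 2, 9] cursor@88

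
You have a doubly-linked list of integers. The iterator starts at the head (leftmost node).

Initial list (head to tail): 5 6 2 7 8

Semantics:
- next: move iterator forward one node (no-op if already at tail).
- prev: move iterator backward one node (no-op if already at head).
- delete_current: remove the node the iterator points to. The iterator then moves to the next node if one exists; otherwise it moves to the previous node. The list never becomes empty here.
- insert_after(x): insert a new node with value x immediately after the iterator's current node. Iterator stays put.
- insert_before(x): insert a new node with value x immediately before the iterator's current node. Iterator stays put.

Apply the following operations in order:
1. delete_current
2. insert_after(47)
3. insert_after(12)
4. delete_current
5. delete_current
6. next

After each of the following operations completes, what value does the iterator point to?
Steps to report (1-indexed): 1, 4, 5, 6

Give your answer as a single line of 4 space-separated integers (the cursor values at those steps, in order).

After 1 (delete_current): list=[6, 2, 7, 8] cursor@6
After 2 (insert_after(47)): list=[6, 47, 2, 7, 8] cursor@6
After 3 (insert_after(12)): list=[6, 12, 47, 2, 7, 8] cursor@6
After 4 (delete_current): list=[12, 47, 2, 7, 8] cursor@12
After 5 (delete_current): list=[47, 2, 7, 8] cursor@47
After 6 (next): list=[47, 2, 7, 8] cursor@2

Answer: 6 12 47 2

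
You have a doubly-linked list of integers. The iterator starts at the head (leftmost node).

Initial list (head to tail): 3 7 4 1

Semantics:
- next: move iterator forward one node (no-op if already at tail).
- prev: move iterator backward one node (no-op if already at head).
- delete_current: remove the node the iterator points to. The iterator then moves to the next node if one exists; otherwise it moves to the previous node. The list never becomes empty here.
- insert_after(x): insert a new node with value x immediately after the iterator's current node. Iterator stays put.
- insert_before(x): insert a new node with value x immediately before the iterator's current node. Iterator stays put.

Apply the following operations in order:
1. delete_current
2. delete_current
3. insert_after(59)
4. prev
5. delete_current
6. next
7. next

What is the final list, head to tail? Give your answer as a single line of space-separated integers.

After 1 (delete_current): list=[7, 4, 1] cursor@7
After 2 (delete_current): list=[4, 1] cursor@4
After 3 (insert_after(59)): list=[4, 59, 1] cursor@4
After 4 (prev): list=[4, 59, 1] cursor@4
After 5 (delete_current): list=[59, 1] cursor@59
After 6 (next): list=[59, 1] cursor@1
After 7 (next): list=[59, 1] cursor@1

Answer: 59 1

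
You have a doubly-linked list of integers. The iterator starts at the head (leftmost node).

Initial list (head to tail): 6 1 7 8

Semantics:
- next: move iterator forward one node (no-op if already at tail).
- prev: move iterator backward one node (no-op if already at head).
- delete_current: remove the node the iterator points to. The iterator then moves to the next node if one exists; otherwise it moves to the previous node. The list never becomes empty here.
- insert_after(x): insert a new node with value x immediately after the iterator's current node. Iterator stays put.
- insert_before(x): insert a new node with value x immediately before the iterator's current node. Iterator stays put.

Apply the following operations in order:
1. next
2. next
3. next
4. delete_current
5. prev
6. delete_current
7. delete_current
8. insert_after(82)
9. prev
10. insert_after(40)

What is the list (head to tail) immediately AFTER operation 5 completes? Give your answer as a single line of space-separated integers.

After 1 (next): list=[6, 1, 7, 8] cursor@1
After 2 (next): list=[6, 1, 7, 8] cursor@7
After 3 (next): list=[6, 1, 7, 8] cursor@8
After 4 (delete_current): list=[6, 1, 7] cursor@7
After 5 (prev): list=[6, 1, 7] cursor@1

Answer: 6 1 7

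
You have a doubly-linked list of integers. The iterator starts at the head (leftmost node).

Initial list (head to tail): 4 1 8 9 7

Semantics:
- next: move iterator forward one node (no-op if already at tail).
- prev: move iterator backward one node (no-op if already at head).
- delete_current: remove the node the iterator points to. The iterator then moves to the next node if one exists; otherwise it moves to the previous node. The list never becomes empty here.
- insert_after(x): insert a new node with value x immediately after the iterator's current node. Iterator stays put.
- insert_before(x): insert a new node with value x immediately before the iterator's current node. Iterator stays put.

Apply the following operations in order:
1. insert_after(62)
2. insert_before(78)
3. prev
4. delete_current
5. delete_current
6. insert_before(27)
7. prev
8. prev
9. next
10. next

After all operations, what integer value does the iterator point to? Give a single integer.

After 1 (insert_after(62)): list=[4, 62, 1, 8, 9, 7] cursor@4
After 2 (insert_before(78)): list=[78, 4, 62, 1, 8, 9, 7] cursor@4
After 3 (prev): list=[78, 4, 62, 1, 8, 9, 7] cursor@78
After 4 (delete_current): list=[4, 62, 1, 8, 9, 7] cursor@4
After 5 (delete_current): list=[62, 1, 8, 9, 7] cursor@62
After 6 (insert_before(27)): list=[27, 62, 1, 8, 9, 7] cursor@62
After 7 (prev): list=[27, 62, 1, 8, 9, 7] cursor@27
After 8 (prev): list=[27, 62, 1, 8, 9, 7] cursor@27
After 9 (next): list=[27, 62, 1, 8, 9, 7] cursor@62
After 10 (next): list=[27, 62, 1, 8, 9, 7] cursor@1

Answer: 1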